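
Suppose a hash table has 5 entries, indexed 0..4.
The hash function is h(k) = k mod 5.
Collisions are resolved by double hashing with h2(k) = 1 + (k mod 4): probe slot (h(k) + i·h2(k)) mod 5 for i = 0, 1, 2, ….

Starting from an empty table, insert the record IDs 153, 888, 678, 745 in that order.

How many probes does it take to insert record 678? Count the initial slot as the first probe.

2

Insert 153: h=3, slot 3 empty => index 3.
Insert 888: h=3, h2=1, slot 3 occupied => index 4.
Insert 678: h=3, h2=3, slot 3 occupied => index 1.
Insert 745: h=0, slot 0 empty => index 0.
Table: [745, 678, _, 153, 888]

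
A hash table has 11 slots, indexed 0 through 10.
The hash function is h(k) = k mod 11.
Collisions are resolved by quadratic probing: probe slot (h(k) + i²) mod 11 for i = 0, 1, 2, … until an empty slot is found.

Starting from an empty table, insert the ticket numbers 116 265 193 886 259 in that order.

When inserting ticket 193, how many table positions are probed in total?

116 hashes to 6; slot 6 is free => place at 6.
265 hashes to 1; slot 1 is free => place at 1.
193 hashes to 6; 6 taken => place at 7.
886 hashes to 6; 6,7 taken => place at 10.
259 hashes to 6; 6,7,10 taken => place at 4.
Table: [∅, 265, ∅, ∅, 259, ∅, 116, 193, ∅, ∅, 886]

2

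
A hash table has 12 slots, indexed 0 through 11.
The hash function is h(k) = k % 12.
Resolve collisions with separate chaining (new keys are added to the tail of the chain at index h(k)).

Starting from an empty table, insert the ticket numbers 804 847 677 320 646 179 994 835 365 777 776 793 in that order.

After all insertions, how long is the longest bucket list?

2

Insert 804: h=0, bucket 0 empty → new chain.
Insert 847: h=7, bucket 7 empty → new chain.
Insert 677: h=5, bucket 5 empty → new chain.
Insert 320: h=8, bucket 8 empty → new chain.
Insert 646: h=10, bucket 10 empty → new chain.
Insert 179: h=11, bucket 11 empty → new chain.
Insert 994: h=10, bucket 10 nonempty → append to chain.
Insert 835: h=7, bucket 7 nonempty → append to chain.
Insert 365: h=5, bucket 5 nonempty → append to chain.
Insert 777: h=9, bucket 9 empty → new chain.
Insert 776: h=8, bucket 8 nonempty → append to chain.
Insert 793: h=1, bucket 1 empty → new chain.
Final buckets:
0: 804
1: 793
2: ∅
3: ∅
4: ∅
5: 677 -> 365
6: ∅
7: 847 -> 835
8: 320 -> 776
9: 777
10: 646 -> 994
11: 179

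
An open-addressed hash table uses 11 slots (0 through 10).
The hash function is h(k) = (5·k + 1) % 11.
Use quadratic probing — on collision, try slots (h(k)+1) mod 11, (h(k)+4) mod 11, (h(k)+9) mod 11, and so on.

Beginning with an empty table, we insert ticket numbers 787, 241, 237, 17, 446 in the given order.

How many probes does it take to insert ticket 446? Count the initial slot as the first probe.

5

787: h=9 => slot 9
241: h=7 => slot 7
237: h=9, probe 9,10 => slot 10
17: h=9, probe 9,10,2 => slot 2
446: h=9, probe 9,10,2,7,3 => slot 3
Table: [—, —, 17, 446, —, —, —, 241, —, 787, 237]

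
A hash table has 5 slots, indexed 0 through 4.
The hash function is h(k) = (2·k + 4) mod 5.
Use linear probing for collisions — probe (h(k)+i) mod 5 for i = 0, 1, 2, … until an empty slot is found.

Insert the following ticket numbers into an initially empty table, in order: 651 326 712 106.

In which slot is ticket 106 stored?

Insert 651: h=1, slot 1 empty => index 1.
Insert 326: h=1, slot 1 occupied => index 2.
Insert 712: h=3, slot 3 empty => index 3.
Insert 106: h=1, slots 1,2,3 occupied => index 4.
Table: [_, 651, 326, 712, 106]

4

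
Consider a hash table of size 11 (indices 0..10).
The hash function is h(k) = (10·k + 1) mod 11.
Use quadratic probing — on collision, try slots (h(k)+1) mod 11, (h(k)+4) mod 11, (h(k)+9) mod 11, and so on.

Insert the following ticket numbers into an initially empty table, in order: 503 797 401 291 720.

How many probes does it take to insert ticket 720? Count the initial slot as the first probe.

4

Insert 503: h=4, slot 4 empty => index 4.
Insert 797: h=7, slot 7 empty => index 7.
Insert 401: h=7, slot 7 occupied => index 8.
Insert 291: h=7, slots 7,8 occupied => index 0.
Insert 720: h=7, slots 7,8,0 occupied => index 5.
Table: [291, ∅, ∅, ∅, 503, 720, ∅, 797, 401, ∅, ∅]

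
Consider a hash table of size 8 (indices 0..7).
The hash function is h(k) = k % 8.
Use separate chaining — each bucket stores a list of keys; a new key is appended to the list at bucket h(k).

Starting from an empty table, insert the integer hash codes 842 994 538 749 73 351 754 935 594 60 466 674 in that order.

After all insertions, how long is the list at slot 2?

Insert 842: h=2, bucket 2 empty → new chain.
Insert 994: h=2, bucket 2 nonempty → append to chain.
Insert 538: h=2, bucket 2 nonempty → append to chain.
Insert 749: h=5, bucket 5 empty → new chain.
Insert 73: h=1, bucket 1 empty → new chain.
Insert 351: h=7, bucket 7 empty → new chain.
Insert 754: h=2, bucket 2 nonempty → append to chain.
Insert 935: h=7, bucket 7 nonempty → append to chain.
Insert 594: h=2, bucket 2 nonempty → append to chain.
Insert 60: h=4, bucket 4 empty → new chain.
Insert 466: h=2, bucket 2 nonempty → append to chain.
Insert 674: h=2, bucket 2 nonempty → append to chain.
Final buckets:
0: ∅
1: 73
2: 842 -> 994 -> 538 -> 754 -> 594 -> 466 -> 674
3: ∅
4: 60
5: 749
6: ∅
7: 351 -> 935

7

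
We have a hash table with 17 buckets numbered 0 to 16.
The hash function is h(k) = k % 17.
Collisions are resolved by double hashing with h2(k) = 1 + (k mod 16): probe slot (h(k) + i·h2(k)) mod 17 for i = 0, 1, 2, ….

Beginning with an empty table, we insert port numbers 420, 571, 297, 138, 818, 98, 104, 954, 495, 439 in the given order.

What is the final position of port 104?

Insert 420: h=12, slot 12 empty => index 12.
Insert 571: h=10, slot 10 empty => index 10.
Insert 297: h=8, slot 8 empty => index 8.
Insert 138: h=2, slot 2 empty => index 2.
Insert 818: h=2, h2=3, slot 2 occupied => index 5.
Insert 98: h=13, slot 13 empty => index 13.
Insert 104: h=2, h2=9, slot 2 occupied => index 11.
Insert 954: h=2, h2=11, slots 2,13 occupied => index 7.
Insert 495: h=2, h2=16, slot 2 occupied => index 1.
Insert 439: h=14, slot 14 empty => index 14.
Table: [., 495, 138, ., ., 818, ., 954, 297, ., 571, 104, 420, 98, 439, ., .]

11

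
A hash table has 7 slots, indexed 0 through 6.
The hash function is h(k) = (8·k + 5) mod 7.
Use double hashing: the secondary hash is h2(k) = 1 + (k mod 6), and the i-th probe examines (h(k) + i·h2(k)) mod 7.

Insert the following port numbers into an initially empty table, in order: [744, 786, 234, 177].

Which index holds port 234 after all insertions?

2

Insert 744: h=0, slot 0 empty => index 0.
Insert 786: h=0, h2=1, slot 0 occupied => index 1.
Insert 234: h=1, h2=1, slot 1 occupied => index 2.
Insert 177: h=0, h2=4, slot 0 occupied => index 4.
Table: [744, 786, 234, —, 177, —, —]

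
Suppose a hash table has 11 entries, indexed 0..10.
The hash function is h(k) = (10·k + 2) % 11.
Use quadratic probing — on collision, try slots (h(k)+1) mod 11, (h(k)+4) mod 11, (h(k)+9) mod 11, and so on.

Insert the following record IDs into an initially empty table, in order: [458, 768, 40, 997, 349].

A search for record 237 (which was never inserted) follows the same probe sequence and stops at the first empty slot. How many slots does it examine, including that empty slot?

458: h=6 → slot 6
768: h=4 → slot 4
40: h=6, probe 6,7 → slot 7
997: h=6, probe 6,7,10 → slot 10
349: h=5 → slot 5
Table: [—, —, —, —, 768, 349, 458, 40, —, —, 997]
Lookup 237: h=7, probe 7,8 → slot 8 empty, not found.

2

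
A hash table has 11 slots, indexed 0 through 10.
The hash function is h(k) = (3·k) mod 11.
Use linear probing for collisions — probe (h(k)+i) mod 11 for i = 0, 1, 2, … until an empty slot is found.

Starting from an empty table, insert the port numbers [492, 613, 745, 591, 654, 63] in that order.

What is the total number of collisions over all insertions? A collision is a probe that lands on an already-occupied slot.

13

492: h=2 → slot 2
613: h=2, probe 2,3 → slot 3
745: h=2, probe 2,3,4 → slot 4
591: h=2, probe 2,3,4,5 → slot 5
654: h=4, probe 4,5,6 → slot 6
63: h=2, probe 2,3,4,5,6,7 → slot 7
Table: [., ., 492, 613, 745, 591, 654, 63, ., ., .]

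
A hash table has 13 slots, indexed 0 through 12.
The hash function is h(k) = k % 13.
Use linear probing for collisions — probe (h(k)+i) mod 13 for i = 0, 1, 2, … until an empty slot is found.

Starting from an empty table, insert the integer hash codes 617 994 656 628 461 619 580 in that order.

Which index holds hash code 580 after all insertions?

Insert 617: h=6, slot 6 empty → index 6.
Insert 994: h=6, slot 6 occupied → index 7.
Insert 656: h=6, slots 6,7 occupied → index 8.
Insert 628: h=4, slot 4 empty → index 4.
Insert 461: h=6, slots 6,7,8 occupied → index 9.
Insert 619: h=8, slots 8,9 occupied → index 10.
Insert 580: h=8, slots 8,9,10 occupied → index 11.
Table: [_, _, _, _, 628, _, 617, 994, 656, 461, 619, 580, _]

11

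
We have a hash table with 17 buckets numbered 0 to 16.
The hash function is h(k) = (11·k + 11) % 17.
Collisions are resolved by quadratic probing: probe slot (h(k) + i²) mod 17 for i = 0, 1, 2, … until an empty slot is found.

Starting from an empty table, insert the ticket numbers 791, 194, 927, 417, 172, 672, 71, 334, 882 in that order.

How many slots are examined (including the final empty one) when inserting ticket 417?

791 hashes to 8; slot 8 is free => place at 8.
194 hashes to 3; slot 3 is free => place at 3.
927 hashes to 8; 8 taken => place at 9.
417 hashes to 8; 8,9 taken => place at 12.
172 hashes to 16; slot 16 is free => place at 16.
672 hashes to 8; 8,9,12 taken => place at 0.
71 hashes to 10; slot 10 is free => place at 10.
334 hashes to 13; slot 13 is free => place at 13.
882 hashes to 6; slot 6 is free => place at 6.
Table: [672, -, -, 194, -, -, 882, -, 791, 927, 71, -, 417, 334, -, -, 172]

3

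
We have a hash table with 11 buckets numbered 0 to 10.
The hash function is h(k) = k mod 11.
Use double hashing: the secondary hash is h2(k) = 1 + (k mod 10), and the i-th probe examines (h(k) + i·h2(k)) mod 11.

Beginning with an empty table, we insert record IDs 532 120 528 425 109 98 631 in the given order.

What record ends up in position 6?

532: h=4 => slot 4
120: h=10 => slot 10
528: h=0 => slot 0
425: h=7 => slot 7
109: h=10, h2=10, probe 10,9 => slot 9
98: h=10, h2=9, probe 10,8 => slot 8
631: h=4, h2=2, probe 4,6 => slot 6
Table: [528, —, —, —, 532, —, 631, 425, 98, 109, 120]

631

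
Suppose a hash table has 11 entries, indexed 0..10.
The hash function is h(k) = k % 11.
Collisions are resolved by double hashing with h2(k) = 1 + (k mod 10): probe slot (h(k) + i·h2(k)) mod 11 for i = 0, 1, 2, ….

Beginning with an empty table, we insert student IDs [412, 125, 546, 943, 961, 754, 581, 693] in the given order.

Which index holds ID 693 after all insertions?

1

412: h=5 -> slot 5
125: h=4 -> slot 4
546: h=7 -> slot 7
943: h=8 -> slot 8
961: h=4, h2=2, probe 4,6 -> slot 6
754: h=6, h2=5, probe 6,0 -> slot 0
581: h=9 -> slot 9
693: h=0, h2=4, probe 0,4,8,1 -> slot 1
Table: [754, 693, ∅, ∅, 125, 412, 961, 546, 943, 581, ∅]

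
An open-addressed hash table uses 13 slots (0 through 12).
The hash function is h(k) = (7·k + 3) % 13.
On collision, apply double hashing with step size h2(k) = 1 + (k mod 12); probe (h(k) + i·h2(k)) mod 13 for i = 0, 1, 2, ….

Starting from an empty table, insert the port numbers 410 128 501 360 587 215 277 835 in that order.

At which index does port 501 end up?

410 hashes to 0; slot 0 is free -> place at 0.
128 hashes to 2; slot 2 is free -> place at 2.
501 hashes to 0, h2=10; 0 taken -> place at 10.
360 hashes to 1; slot 1 is free -> place at 1.
587 hashes to 4; slot 4 is free -> place at 4.
215 hashes to 0, h2=12; 0 taken -> place at 12.
277 hashes to 5; slot 5 is free -> place at 5.
835 hashes to 11; slot 11 is free -> place at 11.
Table: [410, 360, 128, —, 587, 277, —, —, —, —, 501, 835, 215]

10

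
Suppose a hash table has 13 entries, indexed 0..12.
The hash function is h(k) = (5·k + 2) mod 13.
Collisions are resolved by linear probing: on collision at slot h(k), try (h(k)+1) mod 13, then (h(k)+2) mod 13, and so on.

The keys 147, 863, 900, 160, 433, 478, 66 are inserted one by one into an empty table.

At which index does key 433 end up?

11

147: h=9 → slot 9
863: h=1 → slot 1
900: h=4 → slot 4
160: h=9, probe 9,10 → slot 10
433: h=9, probe 9,10,11 → slot 11
478: h=0 → slot 0
66: h=7 → slot 7
Table: [478, 863, -, -, 900, -, -, 66, -, 147, 160, 433, -]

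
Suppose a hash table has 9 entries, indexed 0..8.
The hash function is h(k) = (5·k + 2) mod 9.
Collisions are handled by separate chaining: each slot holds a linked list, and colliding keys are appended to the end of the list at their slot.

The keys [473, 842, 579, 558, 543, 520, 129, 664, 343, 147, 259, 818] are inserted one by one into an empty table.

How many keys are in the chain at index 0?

Insert 473: h=0, bucket 0 empty -> new chain.
Insert 842: h=0, bucket 0 nonempty -> append to chain.
Insert 579: h=8, bucket 8 empty -> new chain.
Insert 558: h=2, bucket 2 empty -> new chain.
Insert 543: h=8, bucket 8 nonempty -> append to chain.
Insert 520: h=1, bucket 1 empty -> new chain.
Insert 129: h=8, bucket 8 nonempty -> append to chain.
Insert 664: h=1, bucket 1 nonempty -> append to chain.
Insert 343: h=7, bucket 7 empty -> new chain.
Insert 147: h=8, bucket 8 nonempty -> append to chain.
Insert 259: h=1, bucket 1 nonempty -> append to chain.
Insert 818: h=6, bucket 6 empty -> new chain.
Final buckets:
0: 473 -> 842
1: 520 -> 664 -> 259
2: 558
3: _
4: _
5: _
6: 818
7: 343
8: 579 -> 543 -> 129 -> 147

2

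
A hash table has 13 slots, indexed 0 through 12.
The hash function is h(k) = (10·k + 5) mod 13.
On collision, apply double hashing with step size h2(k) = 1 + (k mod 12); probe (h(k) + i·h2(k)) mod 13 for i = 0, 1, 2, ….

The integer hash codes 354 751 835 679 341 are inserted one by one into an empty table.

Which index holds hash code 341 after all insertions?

2

Insert 354: h=9, slot 9 empty → index 9.
Insert 751: h=1, slot 1 empty → index 1.
Insert 835: h=9, h2=8, slot 9 occupied → index 4.
Insert 679: h=9, h2=8, slots 9,4 occupied → index 12.
Insert 341: h=9, h2=6, slot 9 occupied → index 2.
Table: [—, 751, 341, —, 835, —, —, —, —, 354, —, —, 679]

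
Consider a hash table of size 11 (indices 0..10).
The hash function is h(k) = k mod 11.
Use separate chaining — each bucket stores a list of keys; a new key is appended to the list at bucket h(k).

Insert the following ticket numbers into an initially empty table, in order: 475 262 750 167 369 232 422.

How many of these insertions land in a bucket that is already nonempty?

Insert 475: h=2, bucket 2 empty -> new chain.
Insert 262: h=9, bucket 9 empty -> new chain.
Insert 750: h=2, bucket 2 nonempty -> append to chain.
Insert 167: h=2, bucket 2 nonempty -> append to chain.
Insert 369: h=6, bucket 6 empty -> new chain.
Insert 232: h=1, bucket 1 empty -> new chain.
Insert 422: h=4, bucket 4 empty -> new chain.
Final buckets:
0: ∅
1: 232
2: 475 -> 750 -> 167
3: ∅
4: 422
5: ∅
6: 369
7: ∅
8: ∅
9: 262
10: ∅

2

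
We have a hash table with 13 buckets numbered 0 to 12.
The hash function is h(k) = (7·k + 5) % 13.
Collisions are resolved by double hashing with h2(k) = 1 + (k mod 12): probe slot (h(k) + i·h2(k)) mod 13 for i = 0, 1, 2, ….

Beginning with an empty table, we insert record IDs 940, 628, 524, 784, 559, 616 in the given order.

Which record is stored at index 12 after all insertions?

628

940 hashes to 7; slot 7 is free -> place at 7.
628 hashes to 7, h2=5; 7 taken -> place at 12.
524 hashes to 7, h2=9; 7 taken -> place at 3.
784 hashes to 7, h2=5; 7,12 taken -> place at 4.
559 hashes to 5; slot 5 is free -> place at 5.
616 hashes to 1; slot 1 is free -> place at 1.
Table: [., 616, ., 524, 784, 559, ., 940, ., ., ., ., 628]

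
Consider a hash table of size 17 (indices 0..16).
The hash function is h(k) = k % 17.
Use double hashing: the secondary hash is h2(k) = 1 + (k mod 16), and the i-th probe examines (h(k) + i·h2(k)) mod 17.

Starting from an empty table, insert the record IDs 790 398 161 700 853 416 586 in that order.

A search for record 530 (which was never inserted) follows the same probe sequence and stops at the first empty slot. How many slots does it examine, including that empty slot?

2

790: h=8 => slot 8
398: h=7 => slot 7
161: h=8, h2=2, probe 8,10 => slot 10
700: h=3 => slot 3
853: h=3, h2=6, probe 3,9 => slot 9
416: h=8, h2=1, probe 8,9,10,11 => slot 11
586: h=8, h2=11, probe 8,2 => slot 2
Table: [_, _, 586, 700, _, _, _, 398, 790, 853, 161, 416, _, _, _, _, _]
Lookup 530: h=3, h2=3, probe 3,6 → slot 6 empty, not found.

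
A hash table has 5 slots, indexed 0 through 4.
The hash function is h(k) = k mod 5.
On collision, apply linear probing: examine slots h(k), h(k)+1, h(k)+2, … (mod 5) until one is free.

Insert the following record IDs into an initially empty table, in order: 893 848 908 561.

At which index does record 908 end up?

0

893 hashes to 3; slot 3 is free => place at 3.
848 hashes to 3; 3 taken => place at 4.
908 hashes to 3; 3,4 taken => place at 0.
561 hashes to 1; slot 1 is free => place at 1.
Table: [908, 561, ∅, 893, 848]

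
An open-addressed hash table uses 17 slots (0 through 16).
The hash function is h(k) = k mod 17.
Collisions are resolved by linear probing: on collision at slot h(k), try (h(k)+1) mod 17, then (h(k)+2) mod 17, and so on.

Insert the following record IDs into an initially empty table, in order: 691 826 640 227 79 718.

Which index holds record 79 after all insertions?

13

Insert 691: h=11, slot 11 empty → index 11.
Insert 826: h=10, slot 10 empty → index 10.
Insert 640: h=11, slot 11 occupied → index 12.
Insert 227: h=6, slot 6 empty → index 6.
Insert 79: h=11, slots 11,12 occupied → index 13.
Insert 718: h=4, slot 4 empty → index 4.
Table: [—, —, —, —, 718, —, 227, —, —, —, 826, 691, 640, 79, —, —, —]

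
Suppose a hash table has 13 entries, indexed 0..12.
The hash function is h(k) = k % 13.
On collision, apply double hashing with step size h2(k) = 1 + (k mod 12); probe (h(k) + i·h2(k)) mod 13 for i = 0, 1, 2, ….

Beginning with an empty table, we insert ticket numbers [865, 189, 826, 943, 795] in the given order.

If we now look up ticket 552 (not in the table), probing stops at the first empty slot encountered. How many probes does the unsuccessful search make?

865: h=7 -> slot 7
189: h=7, h2=10, probe 7,4 -> slot 4
826: h=7, h2=11, probe 7,5 -> slot 5
943: h=7, h2=8, probe 7,2 -> slot 2
795: h=2, h2=4, probe 2,6 -> slot 6
Table: [∅, ∅, 943, ∅, 189, 826, 795, 865, ∅, ∅, ∅, ∅, ∅]
Lookup 552: h=6, h2=1, probe 6,7,8 → slot 8 empty, not found.

3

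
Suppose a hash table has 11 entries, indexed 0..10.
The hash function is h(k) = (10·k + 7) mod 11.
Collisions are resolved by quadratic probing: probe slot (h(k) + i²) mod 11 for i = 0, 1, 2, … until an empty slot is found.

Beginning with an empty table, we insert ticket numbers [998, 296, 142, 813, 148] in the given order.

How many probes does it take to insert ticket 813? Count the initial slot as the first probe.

Insert 998: h=10, slot 10 empty -> index 10.
Insert 296: h=8, slot 8 empty -> index 8.
Insert 142: h=8, slot 8 occupied -> index 9.
Insert 813: h=8, slots 8,9 occupied -> index 1.
Insert 148: h=2, slot 2 empty -> index 2.
Table: [—, 813, 148, —, —, —, —, —, 296, 142, 998]

3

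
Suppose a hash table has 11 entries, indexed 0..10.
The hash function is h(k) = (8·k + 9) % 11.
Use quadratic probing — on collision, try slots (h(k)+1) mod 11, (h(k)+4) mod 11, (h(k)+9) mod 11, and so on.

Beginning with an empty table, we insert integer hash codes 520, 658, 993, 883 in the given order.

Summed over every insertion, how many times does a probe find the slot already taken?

4

520 hashes to 0; slot 0 is free => place at 0.
658 hashes to 4; slot 4 is free => place at 4.
993 hashes to 0; 0 taken => place at 1.
883 hashes to 0; 0,1,4 taken => place at 9.
Table: [520, 993, ., ., 658, ., ., ., ., 883, .]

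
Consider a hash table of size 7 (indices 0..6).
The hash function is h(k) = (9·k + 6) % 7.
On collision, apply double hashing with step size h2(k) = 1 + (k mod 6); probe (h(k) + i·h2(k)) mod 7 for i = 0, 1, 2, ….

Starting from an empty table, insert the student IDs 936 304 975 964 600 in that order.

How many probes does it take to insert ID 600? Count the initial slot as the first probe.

Insert 936: h=2, slot 2 empty → index 2.
Insert 304: h=5, slot 5 empty → index 5.
Insert 975: h=3, slot 3 empty → index 3.
Insert 964: h=2, h2=5, slot 2 occupied → index 0.
Insert 600: h=2, h2=1, slots 2,3 occupied → index 4.
Table: [964, ., 936, 975, 600, 304, .]

3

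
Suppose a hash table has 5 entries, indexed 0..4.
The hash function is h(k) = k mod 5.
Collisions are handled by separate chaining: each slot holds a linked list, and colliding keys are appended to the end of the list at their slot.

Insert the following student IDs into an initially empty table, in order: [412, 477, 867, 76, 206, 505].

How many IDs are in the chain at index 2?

3

Insert 412: h=2, bucket 2 empty → new chain.
Insert 477: h=2, bucket 2 nonempty → append to chain.
Insert 867: h=2, bucket 2 nonempty → append to chain.
Insert 76: h=1, bucket 1 empty → new chain.
Insert 206: h=1, bucket 1 nonempty → append to chain.
Insert 505: h=0, bucket 0 empty → new chain.
Final buckets:
0: 505
1: 76 -> 206
2: 412 -> 477 -> 867
3: ∅
4: ∅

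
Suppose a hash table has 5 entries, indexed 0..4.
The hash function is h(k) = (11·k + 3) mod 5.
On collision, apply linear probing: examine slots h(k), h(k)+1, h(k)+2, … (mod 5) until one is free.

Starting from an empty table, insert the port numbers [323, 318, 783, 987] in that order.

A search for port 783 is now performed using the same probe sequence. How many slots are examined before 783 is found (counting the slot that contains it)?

3

323 hashes to 1; slot 1 is free => place at 1.
318 hashes to 1; 1 taken => place at 2.
783 hashes to 1; 1,2 taken => place at 3.
987 hashes to 0; slot 0 is free => place at 0.
Table: [987, 323, 318, 783, —]
Lookup 783: h=1, probe 1,2,3 → found at 3.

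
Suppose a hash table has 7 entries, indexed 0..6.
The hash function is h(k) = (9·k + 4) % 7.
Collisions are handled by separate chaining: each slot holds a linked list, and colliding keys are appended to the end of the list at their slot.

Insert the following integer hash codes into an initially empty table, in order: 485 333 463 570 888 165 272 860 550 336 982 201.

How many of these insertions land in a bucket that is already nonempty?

485 → bucket 1
333 → bucket 5
463 → bucket 6
570 → bucket 3
888 → bucket 2
165 → bucket 5 (collision)
272 → bucket 2 (collision)
860 → bucket 2 (collision)
550 → bucket 5 (collision)
336 → bucket 4
982 → bucket 1 (collision)
201 → bucket 0
Final buckets:
0: 201
1: 485 -> 982
2: 888 -> 272 -> 860
3: 570
4: 336
5: 333 -> 165 -> 550
6: 463

5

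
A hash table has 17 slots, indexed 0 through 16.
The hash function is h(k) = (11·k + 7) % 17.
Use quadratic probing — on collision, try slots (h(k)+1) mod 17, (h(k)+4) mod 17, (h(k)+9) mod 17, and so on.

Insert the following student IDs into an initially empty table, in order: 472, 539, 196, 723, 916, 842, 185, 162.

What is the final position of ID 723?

Insert 472: h=14, slot 14 empty => index 14.
Insert 539: h=3, slot 3 empty => index 3.
Insert 196: h=4, slot 4 empty => index 4.
Insert 723: h=4, slot 4 occupied => index 5.
Insert 916: h=2, slot 2 empty => index 2.
Insert 842: h=4, slots 4,5 occupied => index 8.
Insert 185: h=2, slots 2,3 occupied => index 6.
Insert 162: h=4, slots 4,5,8 occupied => index 13.
Table: [-, -, 916, 539, 196, 723, 185, -, 842, -, -, -, -, 162, 472, -, -]

5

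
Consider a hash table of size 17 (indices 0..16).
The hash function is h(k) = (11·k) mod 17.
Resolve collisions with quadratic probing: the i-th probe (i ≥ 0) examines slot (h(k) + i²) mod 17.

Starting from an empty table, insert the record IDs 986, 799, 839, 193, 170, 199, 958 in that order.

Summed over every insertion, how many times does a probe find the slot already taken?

986: h=0 -> slot 0
799: h=0, probe 0,1 -> slot 1
839: h=15 -> slot 15
193: h=15, probe 15,16 -> slot 16
170: h=0, probe 0,1,4 -> slot 4
199: h=13 -> slot 13
958: h=15, probe 15,16,2 -> slot 2
Table: [986, 799, 958, _, 170, _, _, _, _, _, _, _, _, 199, _, 839, 193]

6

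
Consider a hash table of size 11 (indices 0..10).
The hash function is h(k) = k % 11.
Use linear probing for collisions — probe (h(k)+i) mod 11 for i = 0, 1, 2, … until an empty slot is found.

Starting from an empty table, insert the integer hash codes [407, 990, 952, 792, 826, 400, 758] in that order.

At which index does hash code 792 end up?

407: h=0 => slot 0
990: h=0, probe 0,1 => slot 1
952: h=6 => slot 6
792: h=0, probe 0,1,2 => slot 2
826: h=1, probe 1,2,3 => slot 3
400: h=4 => slot 4
758: h=10 => slot 10
Table: [407, 990, 792, 826, 400, _, 952, _, _, _, 758]

2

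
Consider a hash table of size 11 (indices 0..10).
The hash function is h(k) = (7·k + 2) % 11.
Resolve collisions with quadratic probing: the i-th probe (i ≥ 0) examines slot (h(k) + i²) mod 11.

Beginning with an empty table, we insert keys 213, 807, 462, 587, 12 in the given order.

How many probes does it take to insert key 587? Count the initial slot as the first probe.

3

213: h=8 → slot 8
807: h=8, probe 8,9 → slot 9
462: h=2 → slot 2
587: h=8, probe 8,9,1 → slot 1
12: h=9, probe 9,10 → slot 10
Table: [—, 587, 462, —, —, —, —, —, 213, 807, 12]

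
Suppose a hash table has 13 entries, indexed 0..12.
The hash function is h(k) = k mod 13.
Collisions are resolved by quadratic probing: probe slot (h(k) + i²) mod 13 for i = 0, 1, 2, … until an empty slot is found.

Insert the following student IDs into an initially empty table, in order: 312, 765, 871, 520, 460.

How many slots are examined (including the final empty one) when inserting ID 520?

Insert 312: h=0, slot 0 empty -> index 0.
Insert 765: h=11, slot 11 empty -> index 11.
Insert 871: h=0, slot 0 occupied -> index 1.
Insert 520: h=0, slots 0,1 occupied -> index 4.
Insert 460: h=5, slot 5 empty -> index 5.
Table: [312, 871, —, —, 520, 460, —, —, —, —, —, 765, —]

3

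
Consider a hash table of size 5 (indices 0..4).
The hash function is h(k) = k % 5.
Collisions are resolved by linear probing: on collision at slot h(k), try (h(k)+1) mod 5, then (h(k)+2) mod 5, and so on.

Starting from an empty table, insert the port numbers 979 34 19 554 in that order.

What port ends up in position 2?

979 hashes to 4; slot 4 is free => place at 4.
34 hashes to 4; 4 taken => place at 0.
19 hashes to 4; 4,0 taken => place at 1.
554 hashes to 4; 4,0,1 taken => place at 2.
Table: [34, 19, 554, ., 979]

554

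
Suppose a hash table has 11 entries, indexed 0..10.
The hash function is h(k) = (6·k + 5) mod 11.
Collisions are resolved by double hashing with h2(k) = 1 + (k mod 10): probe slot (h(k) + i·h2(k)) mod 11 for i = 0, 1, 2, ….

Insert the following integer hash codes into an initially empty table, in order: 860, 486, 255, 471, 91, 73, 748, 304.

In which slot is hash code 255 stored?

860: h=6 -> slot 6
486: h=6, h2=7, probe 6,2 -> slot 2
255: h=6, h2=6, probe 6,1 -> slot 1
471: h=4 -> slot 4
91: h=1, h2=2, probe 1,3 -> slot 3
73: h=3, h2=4, probe 3,7 -> slot 7
748: h=5 -> slot 5
304: h=3, h2=5, probe 3,8 -> slot 8
Table: [., 255, 486, 91, 471, 748, 860, 73, 304, ., .]

1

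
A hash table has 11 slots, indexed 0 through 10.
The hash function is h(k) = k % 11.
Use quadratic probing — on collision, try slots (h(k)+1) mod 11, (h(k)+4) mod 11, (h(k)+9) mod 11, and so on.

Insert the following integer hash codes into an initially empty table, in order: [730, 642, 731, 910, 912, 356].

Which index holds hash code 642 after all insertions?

730: h=4 → slot 4
642: h=4, probe 4,5 → slot 5
731: h=5, probe 5,6 → slot 6
910: h=8 → slot 8
912: h=10 → slot 10
356: h=4, probe 4,5,8,2 → slot 2
Table: [—, —, 356, —, 730, 642, 731, —, 910, —, 912]

5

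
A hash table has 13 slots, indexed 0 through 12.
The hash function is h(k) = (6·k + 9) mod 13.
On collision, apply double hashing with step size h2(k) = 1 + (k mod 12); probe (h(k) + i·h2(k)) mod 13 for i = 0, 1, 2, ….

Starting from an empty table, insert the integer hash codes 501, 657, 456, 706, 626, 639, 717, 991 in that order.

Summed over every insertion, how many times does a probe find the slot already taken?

4

501 hashes to 12; slot 12 is free → place at 12.
657 hashes to 12, h2=10; 12 taken → place at 9.
456 hashes to 2; slot 2 is free → place at 2.
706 hashes to 7; slot 7 is free → place at 7.
626 hashes to 8; slot 8 is free → place at 8.
639 hashes to 8, h2=4; 8,12 taken → place at 3.
717 hashes to 8, h2=10; 8 taken → place at 5.
991 hashes to 1; slot 1 is free → place at 1.
Table: [., 991, 456, 639, ., 717, ., 706, 626, 657, ., ., 501]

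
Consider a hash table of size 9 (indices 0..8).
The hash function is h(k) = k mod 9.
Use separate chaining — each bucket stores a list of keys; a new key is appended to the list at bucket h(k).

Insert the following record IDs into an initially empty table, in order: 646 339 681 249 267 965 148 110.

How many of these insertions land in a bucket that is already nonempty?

646 → bucket 7
339 → bucket 6
681 → bucket 6 (collision)
249 → bucket 6 (collision)
267 → bucket 6 (collision)
965 → bucket 2
148 → bucket 4
110 → bucket 2 (collision)
Final buckets:
0: .
1: .
2: 965 -> 110
3: .
4: 148
5: .
6: 339 -> 681 -> 249 -> 267
7: 646
8: .

4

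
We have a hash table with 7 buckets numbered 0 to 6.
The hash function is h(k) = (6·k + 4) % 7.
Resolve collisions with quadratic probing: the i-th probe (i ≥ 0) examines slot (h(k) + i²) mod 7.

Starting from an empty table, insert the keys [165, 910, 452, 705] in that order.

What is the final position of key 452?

Insert 165: h=0, slot 0 empty -> index 0.
Insert 910: h=4, slot 4 empty -> index 4.
Insert 452: h=0, slot 0 occupied -> index 1.
Insert 705: h=6, slot 6 empty -> index 6.
Table: [165, 452, _, _, 910, _, 705]

1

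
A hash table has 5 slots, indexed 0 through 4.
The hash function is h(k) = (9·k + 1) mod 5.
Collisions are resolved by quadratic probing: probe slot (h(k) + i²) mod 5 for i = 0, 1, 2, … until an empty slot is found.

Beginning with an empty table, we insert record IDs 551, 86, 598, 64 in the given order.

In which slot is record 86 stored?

551: h=0 => slot 0
86: h=0, probe 0,1 => slot 1
598: h=3 => slot 3
64: h=2 => slot 2
Table: [551, 86, 64, 598, -]

1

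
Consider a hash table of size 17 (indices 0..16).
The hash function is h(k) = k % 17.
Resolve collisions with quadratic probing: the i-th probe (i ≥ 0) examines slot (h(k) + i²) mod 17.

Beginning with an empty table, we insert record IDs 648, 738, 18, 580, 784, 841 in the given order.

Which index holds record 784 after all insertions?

648: h=2 → slot 2
738: h=7 → slot 7
18: h=1 → slot 1
580: h=2, probe 2,3 → slot 3
784: h=2, probe 2,3,6 → slot 6
841: h=8 → slot 8
Table: [∅, 18, 648, 580, ∅, ∅, 784, 738, 841, ∅, ∅, ∅, ∅, ∅, ∅, ∅, ∅]

6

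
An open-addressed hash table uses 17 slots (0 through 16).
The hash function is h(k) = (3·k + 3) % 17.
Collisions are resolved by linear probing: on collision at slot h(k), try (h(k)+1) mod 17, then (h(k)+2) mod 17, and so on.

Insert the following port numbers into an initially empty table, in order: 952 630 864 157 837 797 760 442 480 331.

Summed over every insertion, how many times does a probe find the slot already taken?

952 hashes to 3; slot 3 is free → place at 3.
630 hashes to 6; slot 6 is free → place at 6.
864 hashes to 11; slot 11 is free → place at 11.
157 hashes to 15; slot 15 is free → place at 15.
837 hashes to 15; 15 taken → place at 16.
797 hashes to 14; slot 14 is free → place at 14.
760 hashes to 5; slot 5 is free → place at 5.
442 hashes to 3; 3 taken → place at 4.
480 hashes to 15; 15,16 taken → place at 0.
331 hashes to 10; slot 10 is free → place at 10.
Table: [480, -, -, 952, 442, 760, 630, -, -, -, 331, 864, -, -, 797, 157, 837]

4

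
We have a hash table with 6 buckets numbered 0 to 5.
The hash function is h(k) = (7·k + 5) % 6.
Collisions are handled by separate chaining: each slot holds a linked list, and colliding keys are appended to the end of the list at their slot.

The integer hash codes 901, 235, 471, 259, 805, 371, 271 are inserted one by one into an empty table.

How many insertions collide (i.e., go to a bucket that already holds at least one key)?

4

Insert 901: h=0, bucket 0 empty → new chain.
Insert 235: h=0, bucket 0 nonempty → append to chain.
Insert 471: h=2, bucket 2 empty → new chain.
Insert 259: h=0, bucket 0 nonempty → append to chain.
Insert 805: h=0, bucket 0 nonempty → append to chain.
Insert 371: h=4, bucket 4 empty → new chain.
Insert 271: h=0, bucket 0 nonempty → append to chain.
Final buckets:
0: 901 -> 235 -> 259 -> 805 -> 271
1: _
2: 471
3: _
4: 371
5: _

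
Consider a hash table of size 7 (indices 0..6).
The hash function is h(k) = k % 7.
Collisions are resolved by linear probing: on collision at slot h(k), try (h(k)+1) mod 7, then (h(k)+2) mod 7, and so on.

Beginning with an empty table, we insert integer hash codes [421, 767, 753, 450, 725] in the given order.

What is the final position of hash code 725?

6

Insert 421: h=1, slot 1 empty => index 1.
Insert 767: h=4, slot 4 empty => index 4.
Insert 753: h=4, slot 4 occupied => index 5.
Insert 450: h=2, slot 2 empty => index 2.
Insert 725: h=4, slots 4,5 occupied => index 6.
Table: [_, 421, 450, _, 767, 753, 725]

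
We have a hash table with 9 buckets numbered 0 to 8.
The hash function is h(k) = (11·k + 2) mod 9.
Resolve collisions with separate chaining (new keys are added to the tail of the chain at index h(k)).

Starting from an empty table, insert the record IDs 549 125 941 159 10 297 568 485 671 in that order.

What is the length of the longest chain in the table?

2

Insert 549: h=2, bucket 2 empty → new chain.
Insert 125: h=0, bucket 0 empty → new chain.
Insert 941: h=3, bucket 3 empty → new chain.
Insert 159: h=5, bucket 5 empty → new chain.
Insert 10: h=4, bucket 4 empty → new chain.
Insert 297: h=2, bucket 2 nonempty → append to chain.
Insert 568: h=4, bucket 4 nonempty → append to chain.
Insert 485: h=0, bucket 0 nonempty → append to chain.
Insert 671: h=3, bucket 3 nonempty → append to chain.
Final buckets:
0: 125 -> 485
1: -
2: 549 -> 297
3: 941 -> 671
4: 10 -> 568
5: 159
6: -
7: -
8: -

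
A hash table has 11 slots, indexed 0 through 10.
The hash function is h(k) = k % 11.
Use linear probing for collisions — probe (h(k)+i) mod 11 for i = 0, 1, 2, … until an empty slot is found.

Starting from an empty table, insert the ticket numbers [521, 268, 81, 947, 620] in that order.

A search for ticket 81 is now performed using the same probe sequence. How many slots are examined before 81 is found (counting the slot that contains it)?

521 hashes to 4; slot 4 is free → place at 4.
268 hashes to 4; 4 taken → place at 5.
81 hashes to 4; 4,5 taken → place at 6.
947 hashes to 1; slot 1 is free → place at 1.
620 hashes to 4; 4,5,6 taken → place at 7.
Table: [—, 947, —, —, 521, 268, 81, 620, —, —, —]
Lookup 81: h=4, probe 4,5,6 → found at 6.

3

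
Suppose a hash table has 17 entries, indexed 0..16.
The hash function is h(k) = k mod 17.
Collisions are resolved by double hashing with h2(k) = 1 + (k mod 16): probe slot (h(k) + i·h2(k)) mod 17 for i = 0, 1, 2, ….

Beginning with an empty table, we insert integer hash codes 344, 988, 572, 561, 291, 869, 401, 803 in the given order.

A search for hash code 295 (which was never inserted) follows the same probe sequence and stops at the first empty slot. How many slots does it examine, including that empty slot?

2

344: h=4 => slot 4
988: h=2 => slot 2
572: h=11 => slot 11
561: h=0 => slot 0
291: h=2, h2=4, probe 2,6 => slot 6
869: h=2, h2=6, probe 2,8 => slot 8
401: h=10 => slot 10
803: h=4, h2=4, probe 4,8,12 => slot 12
Table: [561, ., 988, ., 344, ., 291, ., 869, ., 401, 572, 803, ., ., ., .]
Lookup 295: h=6, h2=8, probe 6,14 → slot 14 empty, not found.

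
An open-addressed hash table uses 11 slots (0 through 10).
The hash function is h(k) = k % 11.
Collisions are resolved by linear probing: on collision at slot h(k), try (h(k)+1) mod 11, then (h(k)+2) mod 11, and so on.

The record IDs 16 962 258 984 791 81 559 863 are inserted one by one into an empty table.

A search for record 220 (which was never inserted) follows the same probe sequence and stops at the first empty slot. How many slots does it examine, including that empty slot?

16: h=5 → slot 5
962: h=5, probe 5,6 → slot 6
258: h=5, probe 5,6,7 → slot 7
984: h=5, probe 5,6,7,8 → slot 8
791: h=10 → slot 10
81: h=4 → slot 4
559: h=9 → slot 9
863: h=5, probe 5,6,7,8,9,10,0 → slot 0
Table: [863, ∅, ∅, ∅, 81, 16, 962, 258, 984, 559, 791]
Lookup 220: h=0, probe 0,1 → slot 1 empty, not found.

2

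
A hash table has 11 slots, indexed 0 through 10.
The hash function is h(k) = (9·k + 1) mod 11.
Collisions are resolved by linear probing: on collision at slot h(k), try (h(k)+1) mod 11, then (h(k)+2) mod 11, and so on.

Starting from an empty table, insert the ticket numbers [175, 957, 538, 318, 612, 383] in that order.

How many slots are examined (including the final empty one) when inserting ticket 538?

175: h=3 => slot 3
957: h=1 => slot 1
538: h=3, probe 3,4 => slot 4
318: h=3, probe 3,4,5 => slot 5
612: h=9 => slot 9
383: h=5, probe 5,6 => slot 6
Table: [∅, 957, ∅, 175, 538, 318, 383, ∅, ∅, 612, ∅]

2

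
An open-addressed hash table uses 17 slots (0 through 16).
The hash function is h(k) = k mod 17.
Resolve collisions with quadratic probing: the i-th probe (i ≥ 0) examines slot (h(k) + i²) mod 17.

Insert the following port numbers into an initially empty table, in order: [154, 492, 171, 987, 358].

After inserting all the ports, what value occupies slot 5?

154: h=1 -> slot 1
492: h=16 -> slot 16
171: h=1, probe 1,2 -> slot 2
987: h=1, probe 1,2,5 -> slot 5
358: h=1, probe 1,2,5,10 -> slot 10
Table: [., 154, 171, ., ., 987, ., ., ., ., 358, ., ., ., ., ., 492]

987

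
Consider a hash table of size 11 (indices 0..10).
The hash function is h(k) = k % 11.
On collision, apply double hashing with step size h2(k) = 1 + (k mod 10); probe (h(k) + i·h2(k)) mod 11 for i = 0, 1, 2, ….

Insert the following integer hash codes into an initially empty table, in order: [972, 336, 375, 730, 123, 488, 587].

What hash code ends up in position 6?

972 hashes to 4; slot 4 is free → place at 4.
336 hashes to 6; slot 6 is free → place at 6.
375 hashes to 1; slot 1 is free → place at 1.
730 hashes to 4, h2=1; 4 taken → place at 5.
123 hashes to 2; slot 2 is free → place at 2.
488 hashes to 4, h2=9; 4,2 taken → place at 0.
587 hashes to 4, h2=8; 4,1 taken → place at 9.
Table: [488, 375, 123, ., 972, 730, 336, ., ., 587, .]

336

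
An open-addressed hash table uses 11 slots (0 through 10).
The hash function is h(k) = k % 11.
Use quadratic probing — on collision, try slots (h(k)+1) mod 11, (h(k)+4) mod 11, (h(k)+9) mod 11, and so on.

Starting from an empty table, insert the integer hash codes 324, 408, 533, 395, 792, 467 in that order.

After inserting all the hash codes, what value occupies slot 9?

324 hashes to 5; slot 5 is free → place at 5.
408 hashes to 1; slot 1 is free → place at 1.
533 hashes to 5; 5 taken → place at 6.
395 hashes to 10; slot 10 is free → place at 10.
792 hashes to 0; slot 0 is free → place at 0.
467 hashes to 5; 5,6 taken → place at 9.
Table: [792, 408, _, _, _, 324, 533, _, _, 467, 395]

467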